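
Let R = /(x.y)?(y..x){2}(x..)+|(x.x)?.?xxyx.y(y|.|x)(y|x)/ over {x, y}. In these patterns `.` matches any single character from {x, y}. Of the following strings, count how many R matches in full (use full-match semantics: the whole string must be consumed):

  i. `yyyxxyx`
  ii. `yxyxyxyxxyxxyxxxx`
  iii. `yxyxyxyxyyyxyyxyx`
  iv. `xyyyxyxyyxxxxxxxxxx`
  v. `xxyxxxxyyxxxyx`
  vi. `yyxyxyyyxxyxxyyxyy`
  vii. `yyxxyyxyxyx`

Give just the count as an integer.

1

i. `yyyxxyx` → no match
ii → match
iii → no match
iv → no match
v → no match
vi → no match
vii. `yyxxyyxyxyx` → no match
Total matched: 1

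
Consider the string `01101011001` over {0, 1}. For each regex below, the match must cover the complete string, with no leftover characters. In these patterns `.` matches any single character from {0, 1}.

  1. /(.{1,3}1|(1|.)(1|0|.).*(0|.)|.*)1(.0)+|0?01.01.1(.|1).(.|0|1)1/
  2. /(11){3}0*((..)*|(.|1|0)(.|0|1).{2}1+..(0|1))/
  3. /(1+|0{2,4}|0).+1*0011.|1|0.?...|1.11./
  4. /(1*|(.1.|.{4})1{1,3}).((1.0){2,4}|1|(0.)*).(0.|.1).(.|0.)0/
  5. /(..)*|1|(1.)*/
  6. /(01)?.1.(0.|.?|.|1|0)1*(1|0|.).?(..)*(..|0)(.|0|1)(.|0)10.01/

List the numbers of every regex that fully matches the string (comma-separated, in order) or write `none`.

1

1 → match
2 → no match — must start with `11`
3 → no match
4 → no match — must end with `0`
5 → no match
6 → no match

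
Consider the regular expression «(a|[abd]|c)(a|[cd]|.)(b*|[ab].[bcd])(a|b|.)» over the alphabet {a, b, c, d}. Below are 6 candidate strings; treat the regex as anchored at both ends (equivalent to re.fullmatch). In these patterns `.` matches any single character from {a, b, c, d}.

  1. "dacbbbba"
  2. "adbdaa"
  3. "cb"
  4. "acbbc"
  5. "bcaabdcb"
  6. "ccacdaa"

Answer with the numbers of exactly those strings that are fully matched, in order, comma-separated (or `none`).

4

1 → no match
2 → no match
3 → no match
4 → match
5 → no match
6 → no match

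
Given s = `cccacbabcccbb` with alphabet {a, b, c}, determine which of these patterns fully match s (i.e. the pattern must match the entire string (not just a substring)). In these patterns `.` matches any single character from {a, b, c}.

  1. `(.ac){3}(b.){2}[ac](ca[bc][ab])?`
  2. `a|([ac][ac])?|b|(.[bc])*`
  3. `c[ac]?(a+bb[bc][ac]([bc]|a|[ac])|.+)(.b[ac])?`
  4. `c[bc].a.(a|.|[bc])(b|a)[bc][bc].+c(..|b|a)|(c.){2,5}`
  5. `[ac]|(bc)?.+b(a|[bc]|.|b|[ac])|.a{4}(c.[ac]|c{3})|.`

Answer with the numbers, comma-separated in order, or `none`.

1 → no match
2 → no match
3 → match
4 → match
5 → match

3, 4, 5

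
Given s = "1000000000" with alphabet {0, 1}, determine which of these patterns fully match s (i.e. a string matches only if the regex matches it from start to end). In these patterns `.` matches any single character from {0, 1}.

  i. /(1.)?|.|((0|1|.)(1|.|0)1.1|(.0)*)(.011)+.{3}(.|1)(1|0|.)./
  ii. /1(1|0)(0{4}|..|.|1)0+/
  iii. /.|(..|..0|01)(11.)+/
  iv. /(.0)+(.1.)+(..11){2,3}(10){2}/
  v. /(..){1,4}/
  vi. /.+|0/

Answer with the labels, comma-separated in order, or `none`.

ii, vi

i → no match
ii → match
iii → no match
iv → no match — must end with "10"
v → no match
vi → match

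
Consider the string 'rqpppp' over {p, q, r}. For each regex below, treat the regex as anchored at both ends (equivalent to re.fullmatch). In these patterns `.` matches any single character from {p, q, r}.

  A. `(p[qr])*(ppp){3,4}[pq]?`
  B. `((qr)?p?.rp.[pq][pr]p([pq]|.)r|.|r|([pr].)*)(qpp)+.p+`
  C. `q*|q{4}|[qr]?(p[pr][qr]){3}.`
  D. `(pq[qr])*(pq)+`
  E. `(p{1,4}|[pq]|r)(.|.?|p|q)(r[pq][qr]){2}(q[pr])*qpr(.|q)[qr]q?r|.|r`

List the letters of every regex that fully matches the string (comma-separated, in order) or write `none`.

A → no match
B → match
C → no match
D → no match — must end with 'pq'
E → no match

B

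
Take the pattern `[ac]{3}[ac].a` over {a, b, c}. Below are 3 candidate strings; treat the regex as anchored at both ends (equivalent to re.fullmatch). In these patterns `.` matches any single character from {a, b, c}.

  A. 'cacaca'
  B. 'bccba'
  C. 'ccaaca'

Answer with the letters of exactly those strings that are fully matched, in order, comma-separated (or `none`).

A. 'cacaca' → match
B. 'bccba' → no match
C. 'ccaaca' → match

A, C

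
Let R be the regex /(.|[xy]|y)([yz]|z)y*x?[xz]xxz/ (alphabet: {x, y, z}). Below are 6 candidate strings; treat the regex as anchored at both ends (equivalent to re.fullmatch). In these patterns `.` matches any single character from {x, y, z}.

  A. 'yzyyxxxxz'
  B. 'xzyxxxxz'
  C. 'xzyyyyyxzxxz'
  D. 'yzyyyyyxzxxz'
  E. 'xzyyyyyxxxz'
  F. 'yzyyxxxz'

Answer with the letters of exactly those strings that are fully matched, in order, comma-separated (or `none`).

A, B, C, D, E, F

A. 'yzyyxxxxz' → match
B. 'xzyxxxxz' → match
C. 'xzyyyyyxzxxz' → match
D. 'yzyyyyyxzxxz' → match
E. 'xzyyyyyxxxz' → match
F. 'yzyyxxxz' → match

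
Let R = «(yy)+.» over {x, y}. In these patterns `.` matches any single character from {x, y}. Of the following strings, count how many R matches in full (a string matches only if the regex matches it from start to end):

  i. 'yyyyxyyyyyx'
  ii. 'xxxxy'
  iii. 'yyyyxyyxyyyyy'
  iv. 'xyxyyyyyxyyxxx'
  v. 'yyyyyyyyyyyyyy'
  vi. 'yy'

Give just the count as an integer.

i. 'yyyyxyyyyyx' → no match
ii. 'xxxxy' → no match — must start with 'yy'
iii → no match
iv → no match — must start with 'yy'
v → no match
vi. 'yy' → no match
Total matched: 0

0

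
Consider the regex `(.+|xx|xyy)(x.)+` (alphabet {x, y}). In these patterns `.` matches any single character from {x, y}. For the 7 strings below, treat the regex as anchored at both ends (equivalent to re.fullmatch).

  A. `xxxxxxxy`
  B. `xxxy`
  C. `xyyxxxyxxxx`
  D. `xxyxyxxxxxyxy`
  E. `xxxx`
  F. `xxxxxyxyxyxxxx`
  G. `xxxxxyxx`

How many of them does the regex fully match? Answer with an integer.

7

A. `xxxxxxxy` → match
B. `xxxy` → match
C. `xyyxxxyxxxx` → match
D → match
E. `xxxx` → match
F → match
G. `xxxxxyxx` → match
Total matched: 7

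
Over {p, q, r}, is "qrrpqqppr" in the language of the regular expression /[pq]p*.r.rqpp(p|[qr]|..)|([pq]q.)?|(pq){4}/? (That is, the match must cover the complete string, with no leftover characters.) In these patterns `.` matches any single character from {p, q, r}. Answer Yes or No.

No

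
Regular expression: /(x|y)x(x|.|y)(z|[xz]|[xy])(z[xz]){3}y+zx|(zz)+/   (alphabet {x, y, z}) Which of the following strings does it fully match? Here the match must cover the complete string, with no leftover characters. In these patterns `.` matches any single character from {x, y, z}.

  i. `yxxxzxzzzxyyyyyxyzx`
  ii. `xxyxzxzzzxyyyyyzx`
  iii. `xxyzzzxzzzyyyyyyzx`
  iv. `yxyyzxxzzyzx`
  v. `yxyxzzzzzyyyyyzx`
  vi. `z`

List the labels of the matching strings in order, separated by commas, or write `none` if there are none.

ii

i → no match
ii → match
iii → no match
iv → no match
v → no match
vi → no match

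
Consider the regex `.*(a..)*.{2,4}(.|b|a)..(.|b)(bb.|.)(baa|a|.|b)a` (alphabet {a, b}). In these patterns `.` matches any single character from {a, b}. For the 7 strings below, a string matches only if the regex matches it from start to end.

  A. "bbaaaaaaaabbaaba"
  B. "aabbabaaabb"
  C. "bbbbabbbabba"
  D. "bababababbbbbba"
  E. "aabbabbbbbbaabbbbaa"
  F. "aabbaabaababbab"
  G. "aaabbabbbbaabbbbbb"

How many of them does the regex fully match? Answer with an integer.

4

A → match
B. "aabbabaaabb" → no match — must end with "a"
C. "bbbbabbbabba" → match
D → match
E → match
F → no match — must end with "a"
G → no match — must end with "a"
Total matched: 4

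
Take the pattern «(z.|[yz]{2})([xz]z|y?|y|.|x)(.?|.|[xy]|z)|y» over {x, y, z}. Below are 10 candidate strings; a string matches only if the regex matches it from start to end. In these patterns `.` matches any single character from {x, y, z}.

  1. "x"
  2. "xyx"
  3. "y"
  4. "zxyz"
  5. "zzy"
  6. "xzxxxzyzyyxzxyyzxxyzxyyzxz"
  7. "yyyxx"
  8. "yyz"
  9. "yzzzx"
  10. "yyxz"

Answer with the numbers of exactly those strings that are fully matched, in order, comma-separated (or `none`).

1 → no match
2 → no match
3 → match
4 → match
5 → match
6 → no match
7 → no match
8 → match
9 → match
10 → match

3, 4, 5, 8, 9, 10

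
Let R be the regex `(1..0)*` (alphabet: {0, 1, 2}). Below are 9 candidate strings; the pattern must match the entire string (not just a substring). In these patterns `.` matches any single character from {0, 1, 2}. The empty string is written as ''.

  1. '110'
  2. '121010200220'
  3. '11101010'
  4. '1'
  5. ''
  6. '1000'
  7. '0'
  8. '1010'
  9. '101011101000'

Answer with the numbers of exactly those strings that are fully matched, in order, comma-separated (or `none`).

3, 5, 6, 8, 9

1 → no match
2 → no match
3 → match
4 → no match
5 → match
6 → match
7 → no match
8 → match
9 → match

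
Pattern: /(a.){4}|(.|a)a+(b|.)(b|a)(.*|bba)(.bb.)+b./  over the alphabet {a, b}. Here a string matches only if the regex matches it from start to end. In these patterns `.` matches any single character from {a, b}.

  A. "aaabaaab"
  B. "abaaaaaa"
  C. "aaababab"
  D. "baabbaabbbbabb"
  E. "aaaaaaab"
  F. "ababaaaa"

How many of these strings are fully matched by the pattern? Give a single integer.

6

A → match
B → match
C → match
D → match
E → match
F → match
Total matched: 6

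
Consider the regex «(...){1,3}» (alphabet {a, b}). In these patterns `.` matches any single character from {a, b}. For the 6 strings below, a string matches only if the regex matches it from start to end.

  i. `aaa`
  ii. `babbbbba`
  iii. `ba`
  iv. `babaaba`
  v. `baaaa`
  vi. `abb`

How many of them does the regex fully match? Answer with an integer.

i. `aaa` → match
ii. `babbbbba` → no match
iii. `ba` → no match
iv. `babaaba` → no match
v. `baaaa` → no match
vi. `abb` → match
Total matched: 2

2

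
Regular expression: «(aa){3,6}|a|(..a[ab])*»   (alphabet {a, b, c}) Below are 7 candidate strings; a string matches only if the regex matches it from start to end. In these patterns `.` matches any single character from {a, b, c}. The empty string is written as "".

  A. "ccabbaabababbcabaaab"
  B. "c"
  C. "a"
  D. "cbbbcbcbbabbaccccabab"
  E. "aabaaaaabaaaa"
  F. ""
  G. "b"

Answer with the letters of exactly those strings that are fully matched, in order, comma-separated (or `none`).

A, C, F

A → match
B. "c" → no match
C. "a" → match
D → no match
E → no match
F. "" → match
G. "b" → no match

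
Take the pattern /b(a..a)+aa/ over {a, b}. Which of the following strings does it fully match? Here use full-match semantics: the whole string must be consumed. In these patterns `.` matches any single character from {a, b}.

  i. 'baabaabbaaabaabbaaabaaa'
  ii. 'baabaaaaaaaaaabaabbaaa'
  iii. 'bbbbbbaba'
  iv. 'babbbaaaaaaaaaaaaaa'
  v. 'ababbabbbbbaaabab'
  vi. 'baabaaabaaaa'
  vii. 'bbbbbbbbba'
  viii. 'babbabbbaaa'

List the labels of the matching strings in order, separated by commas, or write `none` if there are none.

i

i → match
ii → no match
iii → no match — must start with 'ba'
iv → no match
v → no match — must start with 'ba'
vi → no match
vii → no match — must start with 'ba'
viii → no match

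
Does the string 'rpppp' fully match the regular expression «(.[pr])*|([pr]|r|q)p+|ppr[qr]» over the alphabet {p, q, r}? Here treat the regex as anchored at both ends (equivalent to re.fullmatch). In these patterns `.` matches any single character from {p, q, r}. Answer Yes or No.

Yes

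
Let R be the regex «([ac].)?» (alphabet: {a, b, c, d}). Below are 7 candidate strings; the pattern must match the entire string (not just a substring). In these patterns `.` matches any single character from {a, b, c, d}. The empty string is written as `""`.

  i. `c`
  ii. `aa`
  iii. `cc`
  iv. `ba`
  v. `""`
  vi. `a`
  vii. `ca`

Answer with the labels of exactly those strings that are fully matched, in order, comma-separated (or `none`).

i → no match
ii → match
iii → match
iv → no match
v → match
vi → no match
vii → match

ii, iii, v, vii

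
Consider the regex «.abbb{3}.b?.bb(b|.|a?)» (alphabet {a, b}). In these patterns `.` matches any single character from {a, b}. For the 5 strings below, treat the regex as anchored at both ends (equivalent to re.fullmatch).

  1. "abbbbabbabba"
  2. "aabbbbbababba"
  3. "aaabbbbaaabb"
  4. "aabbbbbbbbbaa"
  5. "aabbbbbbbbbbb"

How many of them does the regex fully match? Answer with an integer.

1. "abbbbabbabba" → no match
2 → match
3. "aaabbbbaaabb" → no match
4 → no match
5 → match
Total matched: 2

2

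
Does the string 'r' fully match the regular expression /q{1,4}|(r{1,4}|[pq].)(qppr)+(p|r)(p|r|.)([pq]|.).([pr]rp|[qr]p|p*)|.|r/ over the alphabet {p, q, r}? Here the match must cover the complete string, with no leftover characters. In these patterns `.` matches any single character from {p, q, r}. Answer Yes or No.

Yes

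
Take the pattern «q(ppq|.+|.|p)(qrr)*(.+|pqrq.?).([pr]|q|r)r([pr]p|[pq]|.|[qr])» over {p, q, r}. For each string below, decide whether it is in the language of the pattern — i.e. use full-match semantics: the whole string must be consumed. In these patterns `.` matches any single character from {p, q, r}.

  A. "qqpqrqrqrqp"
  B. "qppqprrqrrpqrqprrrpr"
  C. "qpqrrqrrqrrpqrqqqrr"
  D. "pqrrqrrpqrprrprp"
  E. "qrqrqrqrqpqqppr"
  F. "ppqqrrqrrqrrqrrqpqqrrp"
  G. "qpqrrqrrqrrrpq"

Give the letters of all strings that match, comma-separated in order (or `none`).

A → no match
B → no match
C → match
D → no match — must start with "q"
E → no match
F → no match — must start with "q"
G → no match

C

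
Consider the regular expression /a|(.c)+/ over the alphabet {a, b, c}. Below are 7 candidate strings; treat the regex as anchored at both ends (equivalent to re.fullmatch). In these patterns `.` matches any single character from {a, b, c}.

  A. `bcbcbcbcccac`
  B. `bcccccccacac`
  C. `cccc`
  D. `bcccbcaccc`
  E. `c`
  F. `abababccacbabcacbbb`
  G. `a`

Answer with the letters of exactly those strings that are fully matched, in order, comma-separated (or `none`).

A, B, C, D, G

A → match
B → match
C → match
D → match
E → no match
F → no match
G → match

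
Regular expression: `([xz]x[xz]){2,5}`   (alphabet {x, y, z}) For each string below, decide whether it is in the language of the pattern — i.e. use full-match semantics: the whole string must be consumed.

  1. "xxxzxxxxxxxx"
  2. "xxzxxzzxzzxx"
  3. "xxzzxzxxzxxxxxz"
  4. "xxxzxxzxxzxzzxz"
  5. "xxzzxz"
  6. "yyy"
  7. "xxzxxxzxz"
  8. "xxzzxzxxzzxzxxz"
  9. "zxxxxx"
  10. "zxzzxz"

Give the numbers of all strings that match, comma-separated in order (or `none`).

1 → match
2 → match
3 → match
4 → match
5 → match
6 → no match
7 → match
8 → match
9 → match
10 → match

1, 2, 3, 4, 5, 7, 8, 9, 10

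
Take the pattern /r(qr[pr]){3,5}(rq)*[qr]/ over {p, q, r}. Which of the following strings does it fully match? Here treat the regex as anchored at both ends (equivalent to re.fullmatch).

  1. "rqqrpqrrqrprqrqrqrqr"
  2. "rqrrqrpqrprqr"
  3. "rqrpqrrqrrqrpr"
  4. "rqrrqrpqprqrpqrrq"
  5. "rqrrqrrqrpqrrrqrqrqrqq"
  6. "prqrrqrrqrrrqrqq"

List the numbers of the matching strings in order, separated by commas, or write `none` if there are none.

1 → no match — must start with "rqr"
2 → match
3 → match
4 → no match
5 → match
6 → no match — must start with "rqr"

2, 3, 5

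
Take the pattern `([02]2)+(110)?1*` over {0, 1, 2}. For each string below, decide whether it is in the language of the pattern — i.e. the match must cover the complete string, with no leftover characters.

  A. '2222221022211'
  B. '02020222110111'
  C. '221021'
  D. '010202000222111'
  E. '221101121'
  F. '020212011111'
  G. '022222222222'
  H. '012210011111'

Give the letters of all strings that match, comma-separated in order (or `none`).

A → no match
B → match
C → no match
D → no match
E → no match
F → no match
G → match
H → no match

B, G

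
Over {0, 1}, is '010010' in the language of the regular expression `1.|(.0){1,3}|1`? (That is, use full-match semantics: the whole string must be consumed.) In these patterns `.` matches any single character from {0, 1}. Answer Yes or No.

No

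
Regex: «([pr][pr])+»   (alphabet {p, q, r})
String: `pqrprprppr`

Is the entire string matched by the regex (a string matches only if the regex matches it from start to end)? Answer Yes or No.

No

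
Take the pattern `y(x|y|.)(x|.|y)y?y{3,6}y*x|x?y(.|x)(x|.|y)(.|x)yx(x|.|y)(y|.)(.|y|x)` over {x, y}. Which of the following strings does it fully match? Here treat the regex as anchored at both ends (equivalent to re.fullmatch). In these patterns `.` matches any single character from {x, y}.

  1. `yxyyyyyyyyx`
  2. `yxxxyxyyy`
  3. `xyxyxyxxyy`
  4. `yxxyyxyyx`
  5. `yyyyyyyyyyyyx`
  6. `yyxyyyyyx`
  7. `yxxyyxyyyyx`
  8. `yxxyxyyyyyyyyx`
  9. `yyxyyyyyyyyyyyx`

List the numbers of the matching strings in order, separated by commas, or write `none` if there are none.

1 → match
2 → match
3 → match
4 → match
5 → match
6 → match
7 → no match
8 → no match
9 → match

1, 2, 3, 4, 5, 6, 9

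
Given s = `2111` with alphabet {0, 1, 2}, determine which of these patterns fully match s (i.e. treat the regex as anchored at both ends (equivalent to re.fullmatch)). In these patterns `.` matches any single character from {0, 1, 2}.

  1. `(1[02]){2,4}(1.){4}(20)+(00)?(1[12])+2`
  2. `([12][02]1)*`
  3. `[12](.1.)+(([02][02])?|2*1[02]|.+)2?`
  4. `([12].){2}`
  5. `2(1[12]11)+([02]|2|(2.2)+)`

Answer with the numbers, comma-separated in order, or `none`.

1 → no match — must start with `1`
2 → no match
3 → match
4 → match
5 → no match

3, 4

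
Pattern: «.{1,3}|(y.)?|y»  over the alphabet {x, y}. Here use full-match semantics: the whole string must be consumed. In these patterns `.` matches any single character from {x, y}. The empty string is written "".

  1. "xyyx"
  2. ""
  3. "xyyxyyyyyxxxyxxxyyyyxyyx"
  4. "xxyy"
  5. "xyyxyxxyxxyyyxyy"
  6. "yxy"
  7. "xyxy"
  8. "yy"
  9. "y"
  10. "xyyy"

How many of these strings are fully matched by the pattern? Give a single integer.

1 → no match
2 → match
3 → no match
4 → no match
5 → no match
6 → match
7 → no match
8 → match
9 → match
10 → no match
Total matched: 4

4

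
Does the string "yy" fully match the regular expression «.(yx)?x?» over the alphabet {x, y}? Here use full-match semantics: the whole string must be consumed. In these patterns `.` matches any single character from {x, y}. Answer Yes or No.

No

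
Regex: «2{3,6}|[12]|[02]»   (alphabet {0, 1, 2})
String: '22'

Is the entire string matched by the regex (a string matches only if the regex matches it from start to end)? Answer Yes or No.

No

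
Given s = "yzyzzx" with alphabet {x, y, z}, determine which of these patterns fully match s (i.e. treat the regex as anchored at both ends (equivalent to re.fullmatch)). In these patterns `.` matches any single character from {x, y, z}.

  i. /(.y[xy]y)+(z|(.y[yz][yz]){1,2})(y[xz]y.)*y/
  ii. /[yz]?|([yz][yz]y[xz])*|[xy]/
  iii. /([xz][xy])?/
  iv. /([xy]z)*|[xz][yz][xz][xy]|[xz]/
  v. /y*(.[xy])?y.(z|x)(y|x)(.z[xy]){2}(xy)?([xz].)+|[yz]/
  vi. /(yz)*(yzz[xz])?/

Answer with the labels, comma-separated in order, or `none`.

vi

i → no match — must end with "y"
ii → no match
iii → no match
iv → no match
v → no match
vi → match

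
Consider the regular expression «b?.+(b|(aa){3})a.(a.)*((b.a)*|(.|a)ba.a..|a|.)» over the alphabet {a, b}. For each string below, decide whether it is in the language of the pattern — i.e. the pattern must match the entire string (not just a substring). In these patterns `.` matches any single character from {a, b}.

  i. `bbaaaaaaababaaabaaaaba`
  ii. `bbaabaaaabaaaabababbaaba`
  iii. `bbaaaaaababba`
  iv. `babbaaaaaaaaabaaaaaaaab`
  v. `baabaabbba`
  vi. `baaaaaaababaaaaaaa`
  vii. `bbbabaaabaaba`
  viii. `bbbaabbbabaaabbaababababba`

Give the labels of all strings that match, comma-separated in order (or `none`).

i → no match
ii → no match
iii → no match
iv → match
v → no match
vi → match
vii → no match
viii → no match

iv, vi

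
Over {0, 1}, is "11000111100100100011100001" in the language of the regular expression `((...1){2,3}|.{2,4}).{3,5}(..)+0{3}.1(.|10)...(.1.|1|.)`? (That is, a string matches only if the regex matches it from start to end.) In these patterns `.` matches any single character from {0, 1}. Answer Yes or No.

Yes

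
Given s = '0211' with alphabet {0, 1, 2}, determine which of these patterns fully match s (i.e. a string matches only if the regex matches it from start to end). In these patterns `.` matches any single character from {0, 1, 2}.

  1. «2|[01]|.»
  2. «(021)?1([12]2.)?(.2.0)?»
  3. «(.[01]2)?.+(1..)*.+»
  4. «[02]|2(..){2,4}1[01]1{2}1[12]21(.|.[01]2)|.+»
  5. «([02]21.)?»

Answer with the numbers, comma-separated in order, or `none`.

1 → no match
2 → match
3 → match
4 → match
5 → match

2, 3, 4, 5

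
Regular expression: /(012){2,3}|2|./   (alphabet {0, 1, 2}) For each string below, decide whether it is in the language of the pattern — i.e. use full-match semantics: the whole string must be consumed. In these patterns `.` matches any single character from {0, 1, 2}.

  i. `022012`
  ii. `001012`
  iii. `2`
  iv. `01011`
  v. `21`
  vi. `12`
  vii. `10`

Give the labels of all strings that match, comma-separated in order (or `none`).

iii

i → no match
ii → no match
iii → match
iv → no match
v → no match
vi → no match
vii → no match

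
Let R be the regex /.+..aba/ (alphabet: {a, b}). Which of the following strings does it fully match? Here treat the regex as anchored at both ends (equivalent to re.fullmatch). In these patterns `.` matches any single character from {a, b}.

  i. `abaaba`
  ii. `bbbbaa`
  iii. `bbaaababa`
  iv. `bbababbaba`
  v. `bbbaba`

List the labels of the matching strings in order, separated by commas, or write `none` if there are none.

i → match
ii → no match — must end with `aba`
iii → match
iv → match
v → match

i, iii, iv, v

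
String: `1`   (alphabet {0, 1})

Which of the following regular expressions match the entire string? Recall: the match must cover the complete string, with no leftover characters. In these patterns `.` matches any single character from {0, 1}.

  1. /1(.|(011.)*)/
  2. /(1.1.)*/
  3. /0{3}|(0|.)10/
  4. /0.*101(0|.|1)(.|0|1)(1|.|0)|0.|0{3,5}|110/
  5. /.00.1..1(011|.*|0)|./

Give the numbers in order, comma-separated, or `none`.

1 → match
2 → no match
3 → no match
4 → no match
5 → match

1, 5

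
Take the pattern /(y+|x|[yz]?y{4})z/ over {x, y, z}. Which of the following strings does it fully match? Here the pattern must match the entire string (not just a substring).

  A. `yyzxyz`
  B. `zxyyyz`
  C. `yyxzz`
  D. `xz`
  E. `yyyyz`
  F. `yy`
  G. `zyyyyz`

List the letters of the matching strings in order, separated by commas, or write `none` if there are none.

A → no match
B → no match
C → no match
D → match
E → match
F → no match — must end with `z`
G → match

D, E, G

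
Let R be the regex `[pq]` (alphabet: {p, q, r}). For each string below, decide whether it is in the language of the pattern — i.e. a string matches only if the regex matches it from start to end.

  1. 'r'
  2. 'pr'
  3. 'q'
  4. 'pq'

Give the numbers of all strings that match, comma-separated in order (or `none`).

1 → no match
2 → no match
3 → match
4 → no match

3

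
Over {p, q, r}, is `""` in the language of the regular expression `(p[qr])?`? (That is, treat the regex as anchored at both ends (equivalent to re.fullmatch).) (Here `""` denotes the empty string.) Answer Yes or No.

Yes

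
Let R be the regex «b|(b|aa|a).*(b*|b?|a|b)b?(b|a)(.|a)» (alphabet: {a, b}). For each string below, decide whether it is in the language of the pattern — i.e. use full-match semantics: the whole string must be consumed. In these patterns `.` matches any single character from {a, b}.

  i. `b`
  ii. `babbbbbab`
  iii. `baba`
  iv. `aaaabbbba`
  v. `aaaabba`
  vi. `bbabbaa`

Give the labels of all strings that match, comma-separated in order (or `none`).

i → match
ii → match
iii → match
iv → match
v → match
vi → match

i, ii, iii, iv, v, vi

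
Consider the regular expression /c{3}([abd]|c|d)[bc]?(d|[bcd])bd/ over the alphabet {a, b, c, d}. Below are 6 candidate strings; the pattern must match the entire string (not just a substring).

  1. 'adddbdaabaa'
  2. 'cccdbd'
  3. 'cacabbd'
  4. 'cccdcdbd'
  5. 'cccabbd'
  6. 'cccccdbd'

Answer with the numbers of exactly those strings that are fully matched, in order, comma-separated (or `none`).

1 → no match — must start with 'c'
2 → no match
3 → no match
4 → match
5 → match
6 → match

4, 5, 6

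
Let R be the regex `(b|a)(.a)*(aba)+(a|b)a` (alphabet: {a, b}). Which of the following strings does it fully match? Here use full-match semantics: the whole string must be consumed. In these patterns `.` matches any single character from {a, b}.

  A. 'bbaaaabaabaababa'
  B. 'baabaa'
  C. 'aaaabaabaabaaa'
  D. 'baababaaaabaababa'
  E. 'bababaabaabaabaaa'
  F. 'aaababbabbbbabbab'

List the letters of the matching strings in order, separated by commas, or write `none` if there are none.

A → match
B → no match
C → match
D → match
E → no match
F → no match — must end with 'a'

A, C, D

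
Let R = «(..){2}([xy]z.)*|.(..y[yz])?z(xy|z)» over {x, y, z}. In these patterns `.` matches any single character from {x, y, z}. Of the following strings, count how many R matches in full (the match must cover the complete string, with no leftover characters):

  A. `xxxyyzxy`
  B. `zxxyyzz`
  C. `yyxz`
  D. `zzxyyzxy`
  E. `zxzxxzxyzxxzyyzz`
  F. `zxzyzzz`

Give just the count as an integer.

A → match
B → match
C → match
D → match
E → match
F → match
Total matched: 6

6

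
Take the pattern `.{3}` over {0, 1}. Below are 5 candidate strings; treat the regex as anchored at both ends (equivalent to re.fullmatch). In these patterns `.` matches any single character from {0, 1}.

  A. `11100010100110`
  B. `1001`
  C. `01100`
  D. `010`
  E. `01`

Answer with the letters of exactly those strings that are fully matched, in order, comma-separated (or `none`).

A → no match
B → no match
C → no match
D → match
E → no match

D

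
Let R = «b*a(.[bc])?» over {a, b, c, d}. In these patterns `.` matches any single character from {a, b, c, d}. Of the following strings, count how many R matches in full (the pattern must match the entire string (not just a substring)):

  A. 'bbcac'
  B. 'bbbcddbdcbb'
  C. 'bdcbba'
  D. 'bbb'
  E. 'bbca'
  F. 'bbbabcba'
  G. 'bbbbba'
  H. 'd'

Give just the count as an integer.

1

A → no match
B → no match
C → no match
D → no match
E → no match
F → no match
G → match
H → no match
Total matched: 1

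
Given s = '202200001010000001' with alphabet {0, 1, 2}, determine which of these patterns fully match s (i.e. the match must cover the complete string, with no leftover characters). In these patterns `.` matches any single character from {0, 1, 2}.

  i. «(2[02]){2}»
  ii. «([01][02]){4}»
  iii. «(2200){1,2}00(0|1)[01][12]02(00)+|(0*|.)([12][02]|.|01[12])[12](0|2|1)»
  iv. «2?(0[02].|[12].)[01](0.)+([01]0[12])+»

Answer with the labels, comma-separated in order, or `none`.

iv

i → no match
ii → no match
iii → no match
iv → match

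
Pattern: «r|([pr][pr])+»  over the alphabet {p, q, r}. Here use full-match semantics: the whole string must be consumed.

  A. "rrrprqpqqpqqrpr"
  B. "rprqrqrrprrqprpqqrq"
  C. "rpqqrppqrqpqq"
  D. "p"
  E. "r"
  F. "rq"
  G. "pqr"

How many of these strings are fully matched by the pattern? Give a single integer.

A → no match
B → no match
C → no match
D → no match
E → match
F → no match
G → no match
Total matched: 1

1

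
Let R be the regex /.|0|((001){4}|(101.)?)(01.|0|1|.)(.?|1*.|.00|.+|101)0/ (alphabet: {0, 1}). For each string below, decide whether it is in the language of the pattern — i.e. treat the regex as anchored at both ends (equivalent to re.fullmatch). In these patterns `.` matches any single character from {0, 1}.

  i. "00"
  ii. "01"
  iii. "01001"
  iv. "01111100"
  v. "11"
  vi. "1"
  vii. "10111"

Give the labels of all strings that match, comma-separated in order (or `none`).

i, iv, vi

i → match
ii → no match
iii → no match
iv → match
v → no match
vi → match
vii → no match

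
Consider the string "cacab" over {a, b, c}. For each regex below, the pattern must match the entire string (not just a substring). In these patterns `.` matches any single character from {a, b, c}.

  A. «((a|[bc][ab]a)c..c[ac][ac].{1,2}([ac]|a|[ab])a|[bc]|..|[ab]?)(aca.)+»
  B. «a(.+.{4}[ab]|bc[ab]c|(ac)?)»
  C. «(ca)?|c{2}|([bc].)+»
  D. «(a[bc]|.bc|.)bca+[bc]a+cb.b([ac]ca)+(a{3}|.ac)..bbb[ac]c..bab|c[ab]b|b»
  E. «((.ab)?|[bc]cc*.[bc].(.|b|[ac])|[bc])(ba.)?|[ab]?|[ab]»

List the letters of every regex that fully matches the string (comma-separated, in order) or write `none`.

A → match
B → no match — must start with "a"
C → no match
D → no match
E → no match

A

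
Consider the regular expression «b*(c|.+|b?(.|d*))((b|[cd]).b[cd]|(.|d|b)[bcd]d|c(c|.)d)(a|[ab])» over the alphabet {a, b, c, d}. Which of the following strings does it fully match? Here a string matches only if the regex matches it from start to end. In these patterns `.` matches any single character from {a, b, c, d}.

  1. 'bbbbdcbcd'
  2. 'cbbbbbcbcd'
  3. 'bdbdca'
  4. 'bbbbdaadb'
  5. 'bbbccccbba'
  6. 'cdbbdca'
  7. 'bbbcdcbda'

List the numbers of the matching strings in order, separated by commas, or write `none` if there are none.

1 → no match
2 → no match
3 → no match
4 → no match
5 → no match
6 → no match
7 → match

7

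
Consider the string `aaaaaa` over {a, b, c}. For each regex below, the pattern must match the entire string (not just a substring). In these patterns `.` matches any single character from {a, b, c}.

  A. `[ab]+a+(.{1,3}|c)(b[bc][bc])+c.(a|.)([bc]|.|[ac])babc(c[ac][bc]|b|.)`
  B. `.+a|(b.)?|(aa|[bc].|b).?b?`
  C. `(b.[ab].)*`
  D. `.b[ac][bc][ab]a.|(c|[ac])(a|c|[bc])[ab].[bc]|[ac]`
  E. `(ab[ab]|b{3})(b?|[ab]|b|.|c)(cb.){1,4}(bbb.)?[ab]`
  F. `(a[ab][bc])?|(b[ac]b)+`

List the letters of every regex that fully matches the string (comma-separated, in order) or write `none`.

A → no match
B → match
C → no match
D → no match
E → no match
F → no match

B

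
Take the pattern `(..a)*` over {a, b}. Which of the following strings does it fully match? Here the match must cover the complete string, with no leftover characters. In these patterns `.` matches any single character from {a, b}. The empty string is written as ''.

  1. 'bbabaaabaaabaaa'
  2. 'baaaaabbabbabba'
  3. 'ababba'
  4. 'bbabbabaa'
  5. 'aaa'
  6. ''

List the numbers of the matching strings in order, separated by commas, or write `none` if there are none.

1 → no match
2 → match
3 → match
4 → match
5 → match
6 → match

2, 3, 4, 5, 6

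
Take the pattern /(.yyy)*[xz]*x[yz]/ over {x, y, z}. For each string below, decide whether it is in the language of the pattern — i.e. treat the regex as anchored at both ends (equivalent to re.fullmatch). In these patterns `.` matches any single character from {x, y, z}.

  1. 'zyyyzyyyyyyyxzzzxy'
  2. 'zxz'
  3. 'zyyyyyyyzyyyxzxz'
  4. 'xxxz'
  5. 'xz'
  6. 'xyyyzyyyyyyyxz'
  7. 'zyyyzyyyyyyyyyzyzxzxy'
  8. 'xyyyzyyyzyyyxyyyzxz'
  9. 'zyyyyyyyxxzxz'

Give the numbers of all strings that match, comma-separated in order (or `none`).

1 → match
2 → match
3 → match
4 → match
5 → match
6 → match
7 → no match
8 → match
9 → match

1, 2, 3, 4, 5, 6, 8, 9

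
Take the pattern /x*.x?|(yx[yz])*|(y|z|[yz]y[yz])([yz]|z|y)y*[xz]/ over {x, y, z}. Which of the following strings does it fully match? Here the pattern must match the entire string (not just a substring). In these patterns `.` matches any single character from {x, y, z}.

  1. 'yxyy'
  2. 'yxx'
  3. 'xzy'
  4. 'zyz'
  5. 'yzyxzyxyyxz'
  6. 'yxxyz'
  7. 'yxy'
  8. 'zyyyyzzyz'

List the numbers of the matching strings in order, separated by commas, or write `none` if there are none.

4, 7

1 → no match
2 → no match
3 → no match
4 → match
5 → no match
6 → no match
7 → match
8 → no match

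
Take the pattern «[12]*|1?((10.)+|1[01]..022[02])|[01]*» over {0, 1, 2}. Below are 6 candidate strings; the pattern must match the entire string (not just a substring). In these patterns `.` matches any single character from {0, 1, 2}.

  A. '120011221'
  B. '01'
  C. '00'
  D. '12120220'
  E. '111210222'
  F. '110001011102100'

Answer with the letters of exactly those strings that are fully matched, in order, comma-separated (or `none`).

A. '120011221' → no match
B. '01' → match
C. '00' → match
D. '12120220' → no match
E. '111210222' → match
F → no match

B, C, E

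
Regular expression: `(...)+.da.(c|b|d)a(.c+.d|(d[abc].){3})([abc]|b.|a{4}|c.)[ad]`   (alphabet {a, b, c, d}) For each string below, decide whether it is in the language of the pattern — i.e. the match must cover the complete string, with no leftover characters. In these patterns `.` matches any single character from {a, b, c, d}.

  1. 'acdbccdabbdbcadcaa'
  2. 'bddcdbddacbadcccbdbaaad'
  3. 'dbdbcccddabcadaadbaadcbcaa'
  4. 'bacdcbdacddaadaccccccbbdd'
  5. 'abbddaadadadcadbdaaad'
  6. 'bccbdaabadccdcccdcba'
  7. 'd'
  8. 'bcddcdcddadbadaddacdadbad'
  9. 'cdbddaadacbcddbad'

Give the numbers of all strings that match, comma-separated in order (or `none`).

none

1 → no match
2 → no match
3 → no match
4 → no match
5 → no match
6 → no match
7 → no match
8 → no match
9 → no match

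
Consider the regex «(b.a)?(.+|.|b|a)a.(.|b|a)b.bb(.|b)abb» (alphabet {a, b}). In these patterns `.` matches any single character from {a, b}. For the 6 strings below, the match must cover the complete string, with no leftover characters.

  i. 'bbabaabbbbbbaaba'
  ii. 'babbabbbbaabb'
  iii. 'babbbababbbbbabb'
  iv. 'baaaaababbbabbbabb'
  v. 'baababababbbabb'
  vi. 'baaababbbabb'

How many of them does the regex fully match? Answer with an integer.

4

i → no match — must end with 'abb'
ii → no match
iii → match
iv → match
v → match
vi → match
Total matched: 4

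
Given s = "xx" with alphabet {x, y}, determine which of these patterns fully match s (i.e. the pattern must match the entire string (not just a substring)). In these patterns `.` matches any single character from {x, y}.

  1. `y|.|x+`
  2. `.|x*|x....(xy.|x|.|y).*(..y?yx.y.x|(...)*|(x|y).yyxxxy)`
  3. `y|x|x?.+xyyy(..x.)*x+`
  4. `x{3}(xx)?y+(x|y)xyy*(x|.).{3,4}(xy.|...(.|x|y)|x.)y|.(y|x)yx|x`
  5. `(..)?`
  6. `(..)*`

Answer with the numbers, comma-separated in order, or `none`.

1, 2, 5, 6

1 → match
2 → match
3 → no match
4 → no match
5 → match
6 → match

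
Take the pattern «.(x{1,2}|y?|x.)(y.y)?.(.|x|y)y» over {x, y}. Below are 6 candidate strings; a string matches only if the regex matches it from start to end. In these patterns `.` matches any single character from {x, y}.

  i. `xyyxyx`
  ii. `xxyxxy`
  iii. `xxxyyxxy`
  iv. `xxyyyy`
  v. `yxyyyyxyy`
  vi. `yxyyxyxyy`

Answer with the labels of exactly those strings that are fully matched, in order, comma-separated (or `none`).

i. `xyyxyx` → no match — must end with `y`
ii. `xxyxxy` → match
iii. `xxxyyxxy` → no match
iv. `xxyyyy` → match
v. `yxyyyyxyy` → match
vi. `yxyyxyxyy` → match

ii, iv, v, vi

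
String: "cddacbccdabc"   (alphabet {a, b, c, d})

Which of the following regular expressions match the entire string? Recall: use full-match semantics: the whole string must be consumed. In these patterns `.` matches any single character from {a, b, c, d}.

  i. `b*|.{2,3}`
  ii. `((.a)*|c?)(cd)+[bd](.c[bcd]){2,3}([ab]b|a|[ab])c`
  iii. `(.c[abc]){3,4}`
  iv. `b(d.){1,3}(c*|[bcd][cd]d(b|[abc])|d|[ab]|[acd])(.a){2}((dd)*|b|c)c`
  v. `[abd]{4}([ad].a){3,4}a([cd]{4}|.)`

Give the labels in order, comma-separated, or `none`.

i → no match
ii → match
iii → no match
iv → no match — must start with "bd"
v → no match

ii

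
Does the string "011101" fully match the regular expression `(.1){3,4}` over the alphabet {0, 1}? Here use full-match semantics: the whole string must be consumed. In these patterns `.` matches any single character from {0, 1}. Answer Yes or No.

Yes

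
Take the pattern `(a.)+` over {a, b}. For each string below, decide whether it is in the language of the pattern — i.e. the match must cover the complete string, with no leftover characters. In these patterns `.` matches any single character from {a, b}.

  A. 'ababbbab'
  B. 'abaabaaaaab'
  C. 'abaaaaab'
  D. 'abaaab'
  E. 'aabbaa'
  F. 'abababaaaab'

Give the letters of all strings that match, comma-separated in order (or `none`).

A. 'ababbbab' → no match
B. 'abaabaaaaab' → no match
C. 'abaaaaab' → match
D. 'abaaab' → match
E. 'aabbaa' → no match
F. 'abababaaaab' → no match

C, D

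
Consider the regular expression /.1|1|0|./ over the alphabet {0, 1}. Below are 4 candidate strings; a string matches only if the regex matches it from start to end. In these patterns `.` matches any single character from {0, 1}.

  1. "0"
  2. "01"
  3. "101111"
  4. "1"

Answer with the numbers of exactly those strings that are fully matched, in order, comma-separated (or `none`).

1, 2, 4

1. "0" → match
2. "01" → match
3. "101111" → no match
4. "1" → match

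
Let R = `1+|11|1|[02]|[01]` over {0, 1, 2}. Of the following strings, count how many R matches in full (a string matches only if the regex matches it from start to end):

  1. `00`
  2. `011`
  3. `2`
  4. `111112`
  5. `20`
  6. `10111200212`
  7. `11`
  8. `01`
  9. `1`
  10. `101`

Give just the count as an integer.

1 → no match
2 → no match
3 → match
4 → no match
5 → no match
6 → no match
7 → match
8 → no match
9 → match
10 → no match
Total matched: 3

3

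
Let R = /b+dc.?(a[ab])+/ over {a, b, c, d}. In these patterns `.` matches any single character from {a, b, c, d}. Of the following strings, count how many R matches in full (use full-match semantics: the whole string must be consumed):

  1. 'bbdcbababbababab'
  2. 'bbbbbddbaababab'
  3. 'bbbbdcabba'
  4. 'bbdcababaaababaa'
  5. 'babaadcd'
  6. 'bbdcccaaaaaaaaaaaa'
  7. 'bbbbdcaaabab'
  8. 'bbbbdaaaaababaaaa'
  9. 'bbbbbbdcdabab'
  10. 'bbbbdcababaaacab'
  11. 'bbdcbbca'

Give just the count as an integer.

1 → no match
2 → no match
3 → no match
4 → match
5 → no match
6 → no match
7 → match
8 → no match
9 → match
10 → no match
11 → no match
Total matched: 3

3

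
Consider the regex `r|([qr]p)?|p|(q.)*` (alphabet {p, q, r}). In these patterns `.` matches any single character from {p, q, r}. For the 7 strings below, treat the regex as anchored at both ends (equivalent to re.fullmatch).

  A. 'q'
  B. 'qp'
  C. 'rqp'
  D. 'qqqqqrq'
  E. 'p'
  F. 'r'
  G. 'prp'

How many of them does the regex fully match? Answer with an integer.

A. 'q' → no match
B. 'qp' → match
C. 'rqp' → no match
D. 'qqqqqrq' → no match
E. 'p' → match
F. 'r' → match
G. 'prp' → no match
Total matched: 3

3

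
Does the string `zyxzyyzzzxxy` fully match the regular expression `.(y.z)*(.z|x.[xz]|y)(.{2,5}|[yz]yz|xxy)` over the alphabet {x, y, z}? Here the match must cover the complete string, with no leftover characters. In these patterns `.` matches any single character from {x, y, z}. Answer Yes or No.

Yes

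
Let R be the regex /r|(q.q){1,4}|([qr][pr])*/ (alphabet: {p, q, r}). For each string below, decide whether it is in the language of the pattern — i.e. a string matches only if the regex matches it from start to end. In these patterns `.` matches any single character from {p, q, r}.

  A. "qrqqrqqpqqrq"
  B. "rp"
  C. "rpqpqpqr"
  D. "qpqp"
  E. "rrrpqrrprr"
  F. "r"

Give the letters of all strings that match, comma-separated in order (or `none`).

A, B, C, D, E, F

A. "qrqqrqqpqqrq" → match
B. "rp" → match
C. "rpqpqpqr" → match
D. "qpqp" → match
E. "rrrpqrrprr" → match
F. "r" → match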